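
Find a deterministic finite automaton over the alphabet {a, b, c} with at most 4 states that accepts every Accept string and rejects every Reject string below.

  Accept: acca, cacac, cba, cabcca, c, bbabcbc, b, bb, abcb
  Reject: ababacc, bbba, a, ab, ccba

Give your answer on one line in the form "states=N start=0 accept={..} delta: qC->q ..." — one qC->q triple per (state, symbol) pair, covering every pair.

states=4 start=0 accept={0,2} delta: 0a->1 0b->0 0c->2 1a->2 1b->1 1c->0 2a->0 2b->1 2c->3 3a->0 3b->0 3c->1

Fold the examples into a partial DFA from state 0: repeatedly fix the first undefined (state, symbol) met by the shortest-then-alphabetical prefix, trying targets in increasing order and rejecting any under which an Accept and a Reject string meet in one state with the same remainder; add a state when all current targets are rejected. Accepting states are where Accept strings end.
a: 0a undefined. 0a->0: no, b/ab meet in 0 with "b" left. Open state 1: 0a->1.
b: 0b undefined. 0b->0: ok.
c: 0c undefined. 0c->0: no, cba/bbba meet in 1. 0c->1: no, c/bbba meet in 1. Open state 2: 0c->2.
ab: 1b undefined. 1b->0: no, b/ab meet in 0. 1b->1: ok.
ac: 1c undefined. 1c->0: ok.
ca: 2a undefined. 2a->0: ok.
cb: 2b undefined. 2b->0: no, cba/bbba meet in 1. 2b->1: ok.
cc: 2c undefined. 2c->0: no, cabcca/bbba meet in 1. 2c->1: no, cba/ccba meet in 1 with "a" left. 2c->2: no, cba/ccba meet in 1 with "a" left. Open state 3: 2c->3.
aba: 1a undefined. 1a->0: no, cacac/ababacc meet in 2. 1a->1: no, cacac/ababacc meet in 2. 1a->2: ok.
ccb: 3b undefined. 3b->0: ok.
cabcca: 3a undefined. 3a->0: ok.
ababacc: 3c undefined. 3c->0: no, acca/ababacc meet in 0. 3c->1: ok.
All examples now run through 4 states with every (state, symbol) defined. Accept strings end in {0,2}, Reject strings end in {1}; accept={0,2}.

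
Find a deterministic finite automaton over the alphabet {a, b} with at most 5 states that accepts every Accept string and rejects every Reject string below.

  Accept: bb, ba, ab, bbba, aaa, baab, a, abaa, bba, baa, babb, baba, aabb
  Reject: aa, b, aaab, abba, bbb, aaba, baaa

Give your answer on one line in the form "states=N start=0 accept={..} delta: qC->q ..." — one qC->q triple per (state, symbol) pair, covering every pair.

Grow the machine one transition at a time. Run the examples from 0; the earliest place one falls off (shortest prefix, ties alphabetical) gets sent to the lowest-numbered state that keeps every Accept/Reject pair distinguishable — a pair clashes when both reach the same state with identical unread suffix — and to a fresh state only if none does.
a: 0a undefined. 0a->0: no, ba/aaba meet in 0 with "ba" left. Open state 1: 0a->1.
b: 0b undefined. 0b->0: no, bb/b meet in 0. 0b->1: no, ba/aa meet in 1 with "a" left. Open state 2: 0b->2.
aa: 1a undefined. 1a->0: no, ba/aaba meet in 2 with "a" left. 1a->1: no, ab/aaab meet in 1 with "b" left. 1a->2: no, bba/aaba meet in 2 with "ba" left. Open state 3: 1a->3.
ab: 1b undefined. 1b->0: no, ba/abba meet in 2 with "a" left. 1b->1: ok.
ba: 2a undefined. 2a->0: ok.
bb: 2b undefined. 2b->0: ok.
aaa: 3a undefined. 3a->0: ok.
aab: 3b undefined. 3b->0: no, ab/aaba meet in 1. 3b->1: ok.
All examples now run through 4 states with every (state, symbol) defined. Accept strings end in {0,1}, Reject strings end in {2,3}; accept={0,1}.

states=4 start=0 accept={0,1} delta: 0a->1 0b->2 1a->3 1b->1 2a->0 2b->0 3a->0 3b->1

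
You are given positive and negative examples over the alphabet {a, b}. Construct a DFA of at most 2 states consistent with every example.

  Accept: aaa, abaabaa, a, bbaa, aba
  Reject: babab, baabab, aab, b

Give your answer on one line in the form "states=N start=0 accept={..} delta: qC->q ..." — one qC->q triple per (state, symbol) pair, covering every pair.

states=2 start=0 accept={0} delta: 0a->0 0b->1 1a->0 1b->0

Grow the machine one transition at a time. Run the examples from 0; the earliest place one falls off (shortest prefix, ties alphabetical) gets sent to the lowest-numbered state that keeps every Accept/Reject pair distinguishable — a pair clashes when both reach the same state with identical unread suffix — and to a fresh state only if none does.
a: 0a undefined. 0a->0: ok.
b: 0b undefined. 0b->0: no, aaa/babab meet in 0. Open state 1: 0b->1.
ba: 1a undefined. 1a->0: ok.
bb: 1b undefined. 1b->0: ok.
All examples now run through 2 states with every (state, symbol) defined. Accept strings end in {0}, Reject strings end in {1}; accept={0}.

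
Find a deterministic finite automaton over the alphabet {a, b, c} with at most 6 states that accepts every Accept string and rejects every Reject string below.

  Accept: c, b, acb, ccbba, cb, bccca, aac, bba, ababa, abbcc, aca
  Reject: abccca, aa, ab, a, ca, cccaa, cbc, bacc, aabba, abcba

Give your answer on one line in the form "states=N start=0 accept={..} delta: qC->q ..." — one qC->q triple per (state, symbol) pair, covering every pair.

Fold the examples into a partial DFA from state 0: repeatedly fix the first undefined (state, symbol) met by the shortest-then-alphabetical prefix, trying targets in increasing order and rejecting any under which an Accept and a Reject string meet in one state with the same remainder; add a state when all current targets are rejected. Accepting states are where Accept strings end.
a: 0a undefined. 0a->0: no, b/ab meet in 0 with "b" left. Open state 1: 0a->1.
b: 0b undefined. 0b->0: no, bba/a meet in 1. 0b->1: no, b/a meet in 1. Open state 2: 0b->2.
c: 0c undefined. 0c->0: ok.
aa: 1a undefined. 1a->0: no, c/aa meet in 0. 1a->1: ok.
ab: 1b undefined. 1b->0: no, c/ab meet in 0. 1b->1: no, ababa/aa meet in 1. 1b->2: no, b/ab meet in 2. Open state 3: 1b->3.
ac: 1c undefined. 1c->0: no, aca/aa meet in 1. 1c->1: no, acb/ab meet in 3. 1c->2: ok.
ba: 2a undefined. 2a->0: no, c/bacc meet in 0. 2a->1: no, aca/aa meet in 1. 2a->2: ok.
bb: 2b undefined. 2b->0: no, ccbba/aa meet in 1. 2b->1: no, acb/aa meet in 1. 2b->2: ok.
bc: 2c undefined. 2c->0: no, c/cbc meet in 0. 2c->1: no, b/bacc meet in 2. 2c->2: no, b/cbc meet in 2. 2c->3: ok.
aba: 3a undefined. 3a->0: ok.
abb: 3b undefined. 3b->0: ok.
abc: 3c undefined. 3c->0: no, c/bacc meet in 0. 3c->1: no, c/abccca meet in 0. 3c->2: no, b/abccca meet in 2. 3c->3: no, c/abccca meet in 0. Open state 4: 3c->4.
abcb: 4b undefined. 4b->0: ok.
abcc: 4c undefined. 4c->0: no, bccca/abccca meet in 1. 4c->1: no, b/abccca meet in 2. 4c->2: no, c/abccca meet in 0. 4c->3: ok.
abccca: 4a undefined. 4a->0: no, c/abccca meet in 0. 4a->1: ok.
All examples now run through 5 states with every (state, symbol) defined. Accept strings end in {0,2}, Reject strings end in {1,3,4}; accept={0,2}.

states=5 start=0 accept={0,2} delta: 0a->1 0b->2 0c->0 1a->1 1b->3 1c->2 2a->2 2b->2 2c->3 3a->0 3b->0 3c->4 4a->1 4b->0 4c->3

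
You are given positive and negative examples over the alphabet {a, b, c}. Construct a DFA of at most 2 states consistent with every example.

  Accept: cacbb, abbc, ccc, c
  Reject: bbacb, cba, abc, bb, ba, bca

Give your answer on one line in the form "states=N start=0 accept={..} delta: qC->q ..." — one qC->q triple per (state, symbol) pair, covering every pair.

states=2 start=0 accept={1} delta: 0a->0 0b->1 0c->1 1a->0 1b->0 1c->0

State merging on the prefix tree: take the shortest (then alphabetical) example prefix whose next move is undefined and point that move at state 0, else 1, else 2, ...; a target is out if some Accept/Reject pair would then sit in one state with the same input left (inseparable). If every existing state is out, open a new one.
a: 0a undefined. 0a->0: ok.
b: 0b undefined. 0b->0: no, abbc/abc meet in 0 with "c" left. Open state 1: 0b->1.
c: 0c undefined. 0c->0: no, cacbb/bb meet in 1 with "b" left. 0c->1: ok.
ba: 1a undefined. 1a->0: ok.
bb: 1b undefined. 1b->0: ok.
bc: 1c undefined. 1c->0: ok.
All examples now run through 2 states with every (state, symbol) defined. Accept strings end in {1}, Reject strings end in {0}; accept={1}.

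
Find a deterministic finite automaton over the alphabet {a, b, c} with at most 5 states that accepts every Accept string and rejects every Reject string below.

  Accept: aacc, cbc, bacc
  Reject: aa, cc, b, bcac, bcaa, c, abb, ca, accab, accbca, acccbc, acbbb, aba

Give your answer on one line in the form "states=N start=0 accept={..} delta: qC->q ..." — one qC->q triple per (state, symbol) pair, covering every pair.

Grow the machine one transition at a time. Run the examples from 0; the earliest place one falls off (shortest prefix, ties alphabetical) gets sent to the lowest-numbered state that keeps every Accept/Reject pair distinguishable — a pair clashes when both reach the same state with identical unread suffix — and to a fresh state only if none does.
a: 0a undefined. 0a->0: no, aacc/cc meet in 0 with "cc" left. Open state 1: 0a->1.
b: 0b undefined. 0b->0: ok.
c: 0c undefined. 0c->0: no, cbc/cc meet in 0. 0c->1: ok.
aa: 1a undefined. 1a->0: no, aacc/cc meet in 1 with "c" left. 1a->1: ok.
ab: 1b undefined. 1b->0: no, cbc/aa meet in 1. 1b->1: no, cbc/cc meet in 1 with "c" left. Open state 2: 1b->2.
ac: 1c undefined. 1c->0: no, aacc/aa meet in 1. 1c->1: no, aacc/aa meet in 1. 1c->2: ok.
aba: 2a undefined. 2a->0: ok.
abb: 2b undefined. 2b->0: ok.
acc: 2c undefined. 2c->0: no, aacc/b meet in 0. 2c->1: no, aacc/aa meet in 1. 2c->2: no, aacc/cc meet in 2. Open state 3: 2c->3.
acca: 3a undefined. 3a->0: ok.
accb: 3b undefined. 3b->0: ok.
accc: 3c undefined. 3c->0: ok.
All examples now run through 4 states with every (state, symbol) defined. Accept strings end in {3}, Reject strings end in {0,1,2}; accept={3}.

states=4 start=0 accept={3} delta: 0a->1 0b->0 0c->1 1a->1 1b->2 1c->2 2a->0 2b->0 2c->3 3a->0 3b->0 3c->0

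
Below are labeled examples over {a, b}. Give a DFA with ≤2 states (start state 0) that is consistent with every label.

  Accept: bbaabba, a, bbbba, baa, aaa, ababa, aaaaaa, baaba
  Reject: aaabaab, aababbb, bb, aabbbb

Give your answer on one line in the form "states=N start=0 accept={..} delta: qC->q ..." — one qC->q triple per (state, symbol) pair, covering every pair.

State merging on the prefix tree: take the shortest (then alphabetical) example prefix whose next move is undefined and point that move at state 0, else 1, else 2, ...; a target is out if some Accept/Reject pair would then sit in one state with the same input left (inseparable). If every existing state is out, open a new one.
a: 0a undefined. 0a->0: ok.
b: 0b undefined. 0b->0: no, bbaabba/aaabaab meet in 0. Open state 1: 0b->1.
ba: 1a undefined. 1a->0: ok.
bb: 1b undefined. 1b->0: no, bbaabba/bb meet in 0. 1b->1: ok.
All examples now run through 2 states with every (state, symbol) defined. Accept strings end in {0}, Reject strings end in {1}; accept={0}.

states=2 start=0 accept={0} delta: 0a->0 0b->1 1a->0 1b->1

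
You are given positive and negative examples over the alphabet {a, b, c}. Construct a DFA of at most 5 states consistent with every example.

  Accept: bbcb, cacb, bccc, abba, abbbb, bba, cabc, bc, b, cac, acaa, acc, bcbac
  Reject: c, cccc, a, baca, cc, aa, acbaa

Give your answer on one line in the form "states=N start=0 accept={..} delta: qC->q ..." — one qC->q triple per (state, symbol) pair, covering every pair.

State merging on the prefix tree: take the shortest (then alphabetical) example prefix whose next move is undefined and point that move at state 0, else 1, else 2, ...; a target is out if some Accept/Reject pair would then sit in one state with the same input left (inseparable). If every existing state is out, open a new one.
a: 0a undefined. 0a->0: no, acc/cc meet in 0 with "cc" left. Open state 1: 0a->1.
b: 0b undefined. 0b->0: no, bba/a meet in 1. 0b->1: no, b/a meet in 1. Open state 2: 0b->2.
c: 0c undefined. 0c->0: ok.
aa: 1a undefined. 1a->0: ok.
ab: 1b undefined. 1b->0: no, cabc/c meet in 0. 1b->1: no, abba/c meet in 0. 1b->2: ok.
ac: 1c undefined. 1c->0: no, cac/c meet in 0. 1c->1: no, cac/a meet in 1. 1c->2: ok.
ba: 2a undefined. 2a->0: no, acaa/a meet in 1. 2a->1: no, acaa/c meet in 0. 2a->2: ok.
bb: 2b undefined. 2b->0: no, cacb/c meet in 0. 2b->1: no, bbcb/a meet in 1. 2b->2: no, cacb/acbaa meet in 2. Open state 3: 2b->3.
bc: 2c undefined. 2c->0: no, bccc/c meet in 0. 2c->1: no, bccc/a meet in 1. 2c->2: no, bccc/baca meet in 2. 2c->3: no, abba/baca meet in 3 with "a" left. Open state 4: 2c->4.
bba: 3a undefined. 3a->0: no, abba/c meet in 0. 3a->1: no, abba/a meet in 1. 3a->2: no, abba/acbaa meet in 2. 3a->3: no, cacb/acbaa meet in 3. 3a->4: ok.
bbc: 3c undefined. 3c->0: ok.
bcb: 4b undefined. 4b->0: ok.
bcc: 4c undefined. 4c->0: no, bccc/c meet in 0. 4c->1: ok.
abbb: 3b undefined. 3b->0: ok.
baca: 4a undefined. 4a->0: ok.
All examples now run through 5 states with every (state, symbol) defined. Accept strings end in {2,3,4}, Reject strings end in {0,1}; accept={2,3,4}.

states=5 start=0 accept={2,3,4} delta: 0a->1 0b->2 0c->0 1a->0 1b->2 1c->2 2a->2 2b->3 2c->4 3a->4 3b->0 3c->0 4a->0 4b->0 4c->1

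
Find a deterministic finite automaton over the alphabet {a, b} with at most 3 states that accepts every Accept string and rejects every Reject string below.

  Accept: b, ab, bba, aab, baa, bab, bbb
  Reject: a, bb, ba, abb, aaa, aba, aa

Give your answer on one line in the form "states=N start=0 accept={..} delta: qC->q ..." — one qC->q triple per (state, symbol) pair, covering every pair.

states=3 start=0 accept={1} delta: 0a->0 0b->1 1a->2 1b->2 2a->1 2b->1

State merging on the prefix tree: take the shortest (then alphabetical) example prefix whose next move is undefined and point that move at state 0, else 1, else 2, ...; a target is out if some Accept/Reject pair would then sit in one state with the same input left (inseparable). If every existing state is out, open a new one.
a: 0a undefined. 0a->0: ok.
b: 0b undefined. 0b->0: no, b/a meet in 0. Open state 1: 0b->1.
ba: 1a undefined. 1a->0: no, baa/a meet in 0. 1a->1: no, b/ba meet in 1. Open state 2: 1a->2.
bb: 1b undefined. 1b->0: no, bba/a meet in 0. 1b->1: no, b/bb meet in 1. 1b->2: ok.
baa: 2a undefined. 2a->0: no, bba/a meet in 0. 2a->1: ok.
bab: 2b undefined. 2b->0: no, bab/a meet in 0. 2b->1: ok.
All examples now run through 3 states with every (state, symbol) defined. Accept strings end in {1}, Reject strings end in {0,2}; accept={1}.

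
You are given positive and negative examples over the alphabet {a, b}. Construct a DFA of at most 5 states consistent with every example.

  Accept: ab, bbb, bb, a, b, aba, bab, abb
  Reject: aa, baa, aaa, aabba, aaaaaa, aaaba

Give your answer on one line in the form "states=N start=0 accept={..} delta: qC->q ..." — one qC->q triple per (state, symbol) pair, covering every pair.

states=3 start=0 accept={0,1} delta: 0a->1 0b->0 1a->2 1b->0 2a->2 2b->2

State merging on the prefix tree: take the shortest (then alphabetical) example prefix whose next move is undefined and point that move at state 0, else 1, else 2, ...; a target is out if some Accept/Reject pair would then sit in one state with the same input left (inseparable). If every existing state is out, open a new one.
a: 0a undefined. 0a->0: no, a/aa meet in 0. Open state 1: 0a->1.
b: 0b undefined. 0b->0: ok.
aa: 1a undefined. 1a->0: no, bbb/aa meet in 0. 1a->1: no, a/aa meet in 1. Open state 2: 1a->2.
ab: 1b undefined. 1b->0: ok.
aaa: 2a undefined. 2a->0: no, ab/aaa meet in 0. 2a->1: no, a/aaa meet in 1. 2a->2: ok.
aab: 2b undefined. 2b->0: no, a/aabba meet in 1. 2b->1: no, a/aabba meet in 1. 2b->2: ok.
All examples now run through 3 states with every (state, symbol) defined. Accept strings end in {0,1}, Reject strings end in {2}; accept={0,1}.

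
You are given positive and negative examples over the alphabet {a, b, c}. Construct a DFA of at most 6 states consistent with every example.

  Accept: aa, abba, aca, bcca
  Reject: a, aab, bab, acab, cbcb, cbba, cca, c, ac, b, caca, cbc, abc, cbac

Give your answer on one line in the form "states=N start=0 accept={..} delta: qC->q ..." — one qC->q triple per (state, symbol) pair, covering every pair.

states=3 start=0 accept={0} delta: 0a->1 0b->1 0c->2 1a->0 1b->0 1c->1 2a->2 2b->2 2c->2

State merging on the prefix tree: take the shortest (then alphabetical) example prefix whose next move is undefined and point that move at state 0, else 1, else 2, ...; a target is out if some Accept/Reject pair would then sit in one state with the same input left (inseparable). If every existing state is out, open a new one.
a: 0a undefined. 0a->0: no, aa/a meet in 0. Open state 1: 0a->1.
b: 0b undefined. 0b->0: no, bcca/cca meet in 0 with "cca" left. 0b->1: ok.
c: 0c undefined. 0c->0: no, aca/caca meet in 1 with "ca" left. 0c->1: no, abba/cbba meet in 1 with "bba" left. Open state 2: 0c->2.
aa: 1a undefined. 1a->0: ok.
ab: 1b undefined. 1b->0: ok.
ac: 1c undefined. 1c->0: no, aa/acab meet in 0. 1c->1: ok.
ca: 2a undefined. 2a->0: no, aa/caca meet in 0. 2a->1: no, aa/caca meet in 0. 2a->2: ok.
cb: 2b undefined. 2b->0: no, aa/cbcb meet in 0. 2b->1: no, aa/cbcb meet in 0. 2b->2: ok.
cc: 2c undefined. 2c->0: no, aa/cbc meet in 0. 2c->1: no, aa/cbcb meet in 0. 2c->2: ok.
All examples now run through 3 states with every (state, symbol) defined. Accept strings end in {0}, Reject strings end in {1,2}; accept={0}.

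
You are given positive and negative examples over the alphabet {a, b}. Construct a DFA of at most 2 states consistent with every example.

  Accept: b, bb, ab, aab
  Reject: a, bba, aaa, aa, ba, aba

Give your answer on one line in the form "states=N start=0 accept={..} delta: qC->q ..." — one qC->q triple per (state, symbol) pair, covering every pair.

states=2 start=0 accept={1} delta: 0a->0 0b->1 1a->0 1b->1

State merging on the prefix tree: take the shortest (then alphabetical) example prefix whose next move is undefined and point that move at state 0, else 1, else 2, ...; a target is out if some Accept/Reject pair would then sit in one state with the same input left (inseparable). If every existing state is out, open a new one.
a: 0a undefined. 0a->0: ok.
b: 0b undefined. 0b->0: no, b/a meet in 0. Open state 1: 0b->1.
ba: 1a undefined. 1a->0: ok.
bb: 1b undefined. 1b->0: no, bb/a meet in 0. 1b->1: ok.
All examples now run through 2 states with every (state, symbol) defined. Accept strings end in {1}, Reject strings end in {0}; accept={1}.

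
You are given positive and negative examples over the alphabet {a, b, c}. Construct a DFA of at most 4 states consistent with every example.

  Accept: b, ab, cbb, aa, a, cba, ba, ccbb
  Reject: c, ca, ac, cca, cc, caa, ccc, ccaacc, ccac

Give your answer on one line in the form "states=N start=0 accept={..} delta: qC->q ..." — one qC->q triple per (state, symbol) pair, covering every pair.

states=2 start=0 accept={0} delta: 0a->0 0b->0 0c->1 1a->1 1b->0 1c->1

Fold the examples into a partial DFA from state 0: repeatedly fix the first undefined (state, symbol) met by the shortest-then-alphabetical prefix, trying targets in increasing order and rejecting any under which an Accept and a Reject string meet in one state with the same remainder; add a state when all current targets are rejected. Accepting states are where Accept strings end.
a: 0a undefined. 0a->0: ok.
b: 0b undefined. 0b->0: ok.
c: 0c undefined. 0c->0: no, b/c meet in 0. Open state 1: 0c->1.
ca: 1a undefined. 1a->0: no, b/ca meet in 0. 1a->1: ok.
cb: 1b undefined. 1b->0: ok.
cc: 1c undefined. 1c->0: no, b/cca meet in 0. 1c->1: ok.
All examples now run through 2 states with every (state, symbol) defined. Accept strings end in {0}, Reject strings end in {1}; accept={0}.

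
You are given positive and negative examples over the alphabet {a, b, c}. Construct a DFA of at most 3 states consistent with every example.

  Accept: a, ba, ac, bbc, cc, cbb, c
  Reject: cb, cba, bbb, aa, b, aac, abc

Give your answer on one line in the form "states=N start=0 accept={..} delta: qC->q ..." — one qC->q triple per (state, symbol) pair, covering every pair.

states=3 start=0 accept={1} delta: 0a->1 0b->0 0c->1 1a->2 1b->2 1c->1 2a->0 2b->1 2c->0

Fold the examples into a partial DFA from state 0: repeatedly fix the first undefined (state, symbol) met by the shortest-then-alphabetical prefix, trying targets in increasing order and rejecting any under which an Accept and a Reject string meet in one state with the same remainder; add a state when all current targets are rejected. Accepting states are where Accept strings end.
a: 0a undefined. 0a->0: no, a/aa meet in 0. Open state 1: 0a->1.
b: 0b undefined. 0b->0: ok.
c: 0c undefined. 0c->0: no, a/cba meet in 1. 0c->1: ok.
aa: 1a undefined. 1a->0: no, a/aac meet in 1. 1a->1: no, a/aa meet in 1. Open state 2: 1a->2.
ab: 1b undefined. 1b->0: no, a/cba meet in 1. 1b->1: no, a/cb meet in 1. 1b->2: ok.
ac: 1c undefined. 1c->0: no, ac/bbb meet in 0. 1c->1: ok.
aac: 2c undefined. 2c->0: ok.
cba: 2a undefined. 2a->0: ok.
cbb: 2b undefined. 2b->0: no, cbb/cba meet in 0. 2b->1: ok.
All examples now run through 3 states with every (state, symbol) defined. Accept strings end in {1}, Reject strings end in {0,2}; accept={1}.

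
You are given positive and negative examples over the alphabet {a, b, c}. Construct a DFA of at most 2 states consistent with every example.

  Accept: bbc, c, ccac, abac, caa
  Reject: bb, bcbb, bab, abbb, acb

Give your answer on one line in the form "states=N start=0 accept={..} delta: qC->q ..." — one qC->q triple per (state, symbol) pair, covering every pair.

Grow the machine one transition at a time. Run the examples from 0; the earliest place one falls off (shortest prefix, ties alphabetical) gets sent to the lowest-numbered state that keeps every Accept/Reject pair distinguishable — a pair clashes when both reach the same state with identical unread suffix — and to a fresh state only if none does.
a: 0a undefined. 0a->0: ok.
b: 0b undefined. 0b->0: ok.
c: 0c undefined. 0c->0: no, bbc/bb meet in 0. Open state 1: 0c->1.
ca: 1a undefined. 1a->0: no, caa/bb meet in 0. 1a->1: ok.
cc: 1c undefined. 1c->0: ok.
acb: 1b undefined. 1b->0: ok.
All examples now run through 2 states with every (state, symbol) defined. Accept strings end in {1}, Reject strings end in {0}; accept={1}.

states=2 start=0 accept={1} delta: 0a->0 0b->0 0c->1 1a->1 1b->0 1c->0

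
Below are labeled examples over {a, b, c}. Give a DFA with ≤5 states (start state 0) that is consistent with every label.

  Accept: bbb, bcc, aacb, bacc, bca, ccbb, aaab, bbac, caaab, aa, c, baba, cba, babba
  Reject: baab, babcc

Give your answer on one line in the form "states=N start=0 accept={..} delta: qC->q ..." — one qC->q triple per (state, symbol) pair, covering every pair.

states=4 start=0 accept={0,1,2} delta: 0a->0 0b->1 0c->0 1a->2 1b->0 1c->0 2a->2 2b->3 2c->0 3a->0 3b->0 3c->3

Grow the machine one transition at a time. Run the examples from 0; the earliest place one falls off (shortest prefix, ties alphabetical) gets sent to the lowest-numbered state that keeps every Accept/Reject pair distinguishable — a pair clashes when both reach the same state with identical unread suffix — and to a fresh state only if none does.
a: 0a undefined. 0a->0: ok.
b: 0b undefined. 0b->0: no, bbb/baab meet in 0. Open state 1: 0b->1.
c: 0c undefined. 0c->0: ok.
ba: 1a undefined. 1a->0: no, bcc/babcc meet in 1 with "cc" left. 1a->1: no, ccbb/baab meet in 1 with "b" left. Open state 2: 1a->2.
bb: 1b undefined. 1b->0: ok.
bc: 1c undefined. 1c->0: ok.
baa: 2a undefined. 2a->0: no, bbb/baab meet in 1. 2a->1: no, bcc/baab meet in 0. 2a->2: ok.
bab: 2b undefined. 2b->0: no, bcc/baab meet in 0. 2b->1: no, bbb/baab meet in 1. 2b->2: no, bacc/babcc meet in 2 with "cc" left. Open state 3: 2b->3.
bac: 2c undefined. 2c->0: ok.
baba: 3a undefined. 3a->0: ok.
babb: 3b undefined. 3b->0: ok.
babc: 3c undefined. 3c->0: no, bcc/babcc meet in 0. 3c->1: no, bcc/babcc meet in 0. 3c->2: no, bcc/babcc meet in 0. 3c->3: ok.
All examples now run through 4 states with every (state, symbol) defined. Accept strings end in {0,1,2}, Reject strings end in {3}; accept={0,1,2}.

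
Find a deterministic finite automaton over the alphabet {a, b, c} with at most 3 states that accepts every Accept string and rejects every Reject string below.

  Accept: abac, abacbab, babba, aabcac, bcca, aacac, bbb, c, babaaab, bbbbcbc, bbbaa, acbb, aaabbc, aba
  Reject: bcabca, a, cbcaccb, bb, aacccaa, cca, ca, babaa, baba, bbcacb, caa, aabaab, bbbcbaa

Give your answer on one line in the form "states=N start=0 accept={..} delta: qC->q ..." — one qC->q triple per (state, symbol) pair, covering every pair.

State merging on the prefix tree: take the shortest (then alphabetical) example prefix whose next move is undefined and point that move at state 0, else 1, else 2, ...; a target is out if some Accept/Reject pair would then sit in one state with the same input left (inseparable). If every existing state is out, open a new one.
a: 0a undefined. 0a->0: ok.
b: 0b undefined. 0b->0: no, babba/a meet in 0. Open state 1: 0b->1.
c: 0c undefined. 0c->0: no, aacac/a meet in 0. 0c->1: no, aba/ca meet in 1 with "a" left. Open state 2: 0c->2.
ba: 1a undefined. 1a->0: no, babaaab/aabaab meet in 1. 1a->1: ok.
bb: 1b undefined. 1b->0: ok.
bc: 1c undefined. 1c->0: no, abac/bcabca meet in 0. 1c->1: ok.
ca: 2a undefined. 2a->0: ok.
cb: 2b undefined. 2b->0: ok.
cc: 2c undefined. 2c->0: no, abac/cbcaccb meet in 1. 2c->1: no, abac/aacccaa meet in 1. 2c->2: ok.
All examples now run through 3 states with every (state, symbol) defined. Accept strings end in {1,2}, Reject strings end in {0}; accept={1,2}.

states=3 start=0 accept={1,2} delta: 0a->0 0b->1 0c->2 1a->1 1b->0 1c->1 2a->0 2b->0 2c->2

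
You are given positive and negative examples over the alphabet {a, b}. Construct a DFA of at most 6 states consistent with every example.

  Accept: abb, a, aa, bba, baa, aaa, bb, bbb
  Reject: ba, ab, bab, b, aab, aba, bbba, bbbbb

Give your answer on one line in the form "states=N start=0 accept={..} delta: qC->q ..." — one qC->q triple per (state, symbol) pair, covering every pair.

Fold the examples into a partial DFA from state 0: repeatedly fix the first undefined (state, symbol) met by the shortest-then-alphabetical prefix, trying targets in increasing order and rejecting any under which an Accept and a Reject string meet in one state with the same remainder; add a state when all current targets are rejected. Accepting states are where Accept strings end.
a: 0a undefined. 0a->0: ok.
b: 0b undefined. 0b->0: no, abb/ba meet in 0. Open state 1: 0b->1.
ba: 1a undefined. 1a->0: no, a/ba meet in 0. 1a->1: no, abb/bab meet in 1 with "b" left. Open state 2: 1a->2.
bb: 1b undefined. 1b->0: no, bbb/ab meet in 1. 1b->1: no, abb/ab meet in 1. 1b->2: no, abb/ba meet in 2. Open state 3: 1b->3.
baa: 2a undefined. 2a->0: ok.
bab: 2b undefined. 2b->0: no, a/bab meet in 0. 2b->1: ok.
bba: 3a undefined. 3a->0: ok.
bbb: 3b undefined. 3b->0: no, abb/bbbbb meet in 3. 3b->1: no, bbb/ab meet in 1. 3b->2: no, abb/bbbbb meet in 3. 3b->3: no, abb/bbbbb meet in 3. Open state 4: 3b->4.
bbba: 4a undefined. 4a->0: no, a/bbba meet in 0. 4a->1: ok.
bbbb: 4b undefined. 4b->0: ok.
All examples now run through 5 states with every (state, symbol) defined. Accept strings end in {0,3,4}, Reject strings end in {1,2}; accept={0,3,4}.

states=5 start=0 accept={0,3,4} delta: 0a->0 0b->1 1a->2 1b->3 2a->0 2b->1 3a->0 3b->4 4a->1 4b->0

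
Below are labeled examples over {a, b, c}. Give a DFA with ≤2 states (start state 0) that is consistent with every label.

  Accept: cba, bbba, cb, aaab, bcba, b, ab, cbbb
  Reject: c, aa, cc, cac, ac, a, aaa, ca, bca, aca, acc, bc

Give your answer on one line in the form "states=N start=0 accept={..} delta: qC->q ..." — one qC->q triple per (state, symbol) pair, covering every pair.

states=2 start=0 accept={1} delta: 0a->0 0b->1 0c->0 1a->1 1b->0 1c->0

Grow the machine one transition at a time. Run the examples from 0; the earliest place one falls off (shortest prefix, ties alphabetical) gets sent to the lowest-numbered state that keeps every Accept/Reject pair distinguishable — a pair clashes when both reach the same state with identical unread suffix — and to a fresh state only if none does.
a: 0a undefined. 0a->0: ok.
b: 0b undefined. 0b->0: no, bbba/aa meet in 0. Open state 1: 0b->1.
c: 0c undefined. 0c->0: ok.
bb: 1b undefined. 1b->0: ok.
bc: 1c undefined. 1c->0: ok.
cba: 1a undefined. 1a->0: no, cba/c meet in 0. 1a->1: ok.
All examples now run through 2 states with every (state, symbol) defined. Accept strings end in {1}, Reject strings end in {0}; accept={1}.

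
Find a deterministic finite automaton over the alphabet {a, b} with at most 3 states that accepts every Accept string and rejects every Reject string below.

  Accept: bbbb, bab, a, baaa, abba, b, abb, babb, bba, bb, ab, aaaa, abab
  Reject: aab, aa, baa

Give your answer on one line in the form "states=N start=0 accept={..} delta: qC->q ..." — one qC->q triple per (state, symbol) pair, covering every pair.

Fold the examples into a partial DFA from state 0: repeatedly fix the first undefined (state, symbol) met by the shortest-then-alphabetical prefix, trying targets in increasing order and rejecting any under which an Accept and a Reject string meet in one state with the same remainder; add a state when all current targets are rejected. Accepting states are where Accept strings end.
a: 0a undefined. 0a->0: no, a/aa meet in 0. Open state 1: 0a->1.
b: 0b undefined. 0b->0: ok.
aa: 1a undefined. 1a->0: no, bbbb/aab meet in 0. 1a->1: no, bab/aab meet in 1 with "b" left. Open state 2: 1a->2.
ab: 1b undefined. 1b->0: ok.
aaa: 2a undefined. 2a->0: ok.
aab: 2b undefined. 2b->0: no, bbbb/aab meet in 0. 2b->1: no, a/aab meet in 1. 2b->2: ok.
All examples now run through 3 states with every (state, symbol) defined. Accept strings end in {0,1}, Reject strings end in {2}; accept={0,1}.

states=3 start=0 accept={0,1} delta: 0a->1 0b->0 1a->2 1b->0 2a->0 2b->2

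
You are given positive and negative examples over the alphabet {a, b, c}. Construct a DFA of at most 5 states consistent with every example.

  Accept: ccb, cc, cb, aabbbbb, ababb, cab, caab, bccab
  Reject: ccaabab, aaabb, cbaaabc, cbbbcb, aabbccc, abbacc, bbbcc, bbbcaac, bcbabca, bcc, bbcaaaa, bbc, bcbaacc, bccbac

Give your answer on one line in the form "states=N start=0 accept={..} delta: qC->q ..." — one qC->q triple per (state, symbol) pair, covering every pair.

states=4 start=0 accept={0,1,3} delta: 0a->0 0b->1 0c->0 1a->1 1b->2 1c->2 2a->2 2b->3 2c->2 3a->1 3b->0 3c->1

State merging on the prefix tree: take the shortest (then alphabetical) example prefix whose next move is undefined and point that move at state 0, else 1, else 2, ...; a target is out if some Accept/Reject pair would then sit in one state with the same input left (inseparable). If every existing state is out, open a new one.
a: 0a undefined. 0a->0: ok.
b: 0b undefined. 0b->0: no, cc/abbacc meet in 0 with "cc" left. Open state 1: 0b->1.
c: 0c undefined. 0c->0: ok.
bb: 1b undefined. 1b->0: no, cc/aaabb meet in 0. 1b->1: no, ccb/aaabb meet in 1. Open state 2: 1b->2.
bc: 1c undefined. 1c->0: no, cc/bcc meet in 0. 1c->1: no, ccb/bcc meet in 1. 1c->2: ok.
aba: 1a undefined. 1a->0: no, ccb/ccaabab meet in 1. 1a->1: ok.
bbb: 2b undefined. 2b->0: no, ccb/cbbbcb meet in 1. 2b->1: no, ccb/cbbbcb meet in 1. 2b->2: no, aabbbbb/ccaabab meet in 2. Open state 3: 2b->3.
bbc: 2c undefined. 2c->0: no, cc/cbaaabc meet in 0. 2c->1: no, ccb/cbaaabc meet in 1. 2c->2: ok.
abba: 2a undefined. 2a->0: no, cc/abbacc meet in 0. 2a->1: no, ccb/bbcaaaa meet in 1. 2a->2: ok.
bbbc: 3c undefined. 3c->0: no, ccb/cbbbcb meet in 1. 3c->1: ok.
bcba: 3a undefined. 3a->0: no, cc/bcbaacc meet in 0. 3a->1: ok.
aabbbb: 3b undefined. 3b->0: ok.
All examples now run through 4 states with every (state, symbol) defined. Accept strings end in {0,1,3}, Reject strings end in {2}; accept={0,1,3}.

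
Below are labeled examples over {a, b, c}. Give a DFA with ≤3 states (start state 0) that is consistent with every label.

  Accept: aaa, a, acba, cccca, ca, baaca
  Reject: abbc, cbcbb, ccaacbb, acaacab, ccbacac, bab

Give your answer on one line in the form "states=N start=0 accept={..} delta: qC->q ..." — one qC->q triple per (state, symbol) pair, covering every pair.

Fold the examples into a partial DFA from state 0: repeatedly fix the first undefined (state, symbol) met by the shortest-then-alphabetical prefix, trying targets in increasing order and rejecting any under which an Accept and a Reject string meet in one state with the same remainder; add a state when all current targets are rejected. Accepting states are where Accept strings end.
a: 0a undefined. 0a->0: ok.
b: 0b undefined. 0b->0: no, aaa/bab meet in 0. Open state 1: 0b->1.
c: 0c undefined. 0c->0: ok.
ba: 1a undefined. 1a->0: no, aaa/ccbacac meet in 0. 1a->1: no, acba/acaacab meet in 1. Open state 2: 1a->2.
abb: 1b undefined. 1b->0: no, aaa/abbc meet in 0. 1b->1: ok.
baa: 2a undefined. 2a->0: ok.
bab: 2b undefined. 2b->0: no, aaa/bab meet in 0. 2b->1: ok.
cbc: 1c undefined. 1c->0: no, aaa/abbc meet in 0. 1c->1: ok.
ccbac: 2c undefined. 2c->0: no, aaa/ccbacac meet in 0. 2c->1: ok.
All examples now run through 3 states with every (state, symbol) defined. Accept strings end in {0,2}, Reject strings end in {1}; accept={0,2}.

states=3 start=0 accept={0,2} delta: 0a->0 0b->1 0c->0 1a->2 1b->1 1c->1 2a->0 2b->1 2c->1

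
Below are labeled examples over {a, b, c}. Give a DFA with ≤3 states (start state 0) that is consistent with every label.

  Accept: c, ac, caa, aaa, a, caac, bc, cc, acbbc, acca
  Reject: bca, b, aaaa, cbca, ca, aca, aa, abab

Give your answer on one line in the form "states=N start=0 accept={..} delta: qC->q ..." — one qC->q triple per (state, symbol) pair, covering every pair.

states=3 start=0 accept={1,2} delta: 0a->1 0b->0 0c->1 1a->0 1b->0 1c->2 2a->0 2b->0 2c->0

State merging on the prefix tree: take the shortest (then alphabetical) example prefix whose next move is undefined and point that move at state 0, else 1, else 2, ...; a target is out if some Accept/Reject pair would then sit in one state with the same input left (inseparable). If every existing state is out, open a new one.
a: 0a undefined. 0a->0: no, aaa/aaaa meet in 0. Open state 1: 0a->1.
b: 0b undefined. 0b->0: ok.
c: 0c undefined. 0c->0: no, c/b meet in 0. 0c->1: ok.
aa: 1a undefined. 1a->0: ok.
ab: 1b undefined. 1b->0: ok.
ac: 1c undefined. 1c->0: no, c/aca meet in 1. 1c->1: no, acca/bca meet in 0. Open state 2: 1c->2.
aca: 2a undefined. 2a->0: ok.
acb: 2b undefined. 2b->0: ok.
acc: 2c undefined. 2c->0: ok.
All examples now run through 3 states with every (state, symbol) defined. Accept strings end in {1,2}, Reject strings end in {0}; accept={1,2}.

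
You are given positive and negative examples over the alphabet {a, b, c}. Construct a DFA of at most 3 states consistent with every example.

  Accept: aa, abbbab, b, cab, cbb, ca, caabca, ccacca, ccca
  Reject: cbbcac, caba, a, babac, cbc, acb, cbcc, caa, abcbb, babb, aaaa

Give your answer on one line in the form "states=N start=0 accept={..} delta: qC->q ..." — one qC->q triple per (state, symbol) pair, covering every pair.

State merging on the prefix tree: take the shortest (then alphabetical) example prefix whose next move is undefined and point that move at state 0, else 1, else 2, ...; a target is out if some Accept/Reject pair would then sit in one state with the same input left (inseparable). If every existing state is out, open a new one.
a: 0a undefined. 0a->0: no, aa/a meet in 0. Open state 1: 0a->1.
b: 0b undefined. 0b->0: ok.
c: 0c undefined. 0c->0: no, aa/caa meet in 1 with "a" left. 0c->1: no, cbb/babb meet in 1 with "bb" left. Open state 2: 0c->2.
aa: 1a undefined. 1a->0: no, aa/aaaa meet in 0. 1a->1: no, aa/a meet in 1. 1a->2: ok.
ab: 1b undefined. 1b->0: no, abbbab/babb meet in 0. 1b->1: ok.
ac: 1c undefined. 1c->0: no, b/acb meet in 0. 1c->1: ok.
ca: 2a undefined. 2a->0: ok.
cb: 2b undefined. 2b->0: no, aa/cbbcac meet in 2. 2b->1: no, abbbab/caba meet in 1. 2b->2: ok.
cc: 2c undefined. 2c->0: no, aa/cbcc meet in 2. 2c->1: ok.
All examples now run through 3 states with every (state, symbol) defined. Accept strings end in {0,2}, Reject strings end in {1}; accept={0,2}.

states=3 start=0 accept={0,2} delta: 0a->1 0b->0 0c->2 1a->2 1b->1 1c->1 2a->0 2b->2 2c->1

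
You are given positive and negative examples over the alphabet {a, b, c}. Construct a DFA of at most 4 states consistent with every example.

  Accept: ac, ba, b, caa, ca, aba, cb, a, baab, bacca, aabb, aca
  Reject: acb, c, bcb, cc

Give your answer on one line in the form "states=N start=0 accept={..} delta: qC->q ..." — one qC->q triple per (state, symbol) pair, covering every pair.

states=3 start=0 accept={1,2} delta: 0a->1 0b->1 0c->0 1a->1 1b->1 1c->2 2a->1 2b->0 2c->0

Grow the machine one transition at a time. Run the examples from 0; the earliest place one falls off (shortest prefix, ties alphabetical) gets sent to the lowest-numbered state that keeps every Accept/Reject pair distinguishable — a pair clashes when both reach the same state with identical unread suffix — and to a fresh state only if none does.
a: 0a undefined. 0a->0: no, ac/c meet in 0 with "c" left. Open state 1: 0a->1.
b: 0b undefined. 0b->0: no, cb/bcb meet in 0 with "cb" left. 0b->1: ok.
c: 0c undefined. 0c->0: ok.
aa: 1a undefined. 1a->0: no, ba/c meet in 0. 1a->1: ok.
ab: 1b undefined. 1b->0: no, baab/c meet in 0. 1b->1: ok.
ac: 1c undefined. 1c->0: no, ac/c meet in 0. 1c->1: no, ac/acb meet in 1. Open state 2: 1c->2.
aca: 2a undefined. 2a->0: no, aca/c meet in 0. 2a->1: ok.
acb: 2b undefined. 2b->0: ok.
bacc: 2c undefined. 2c->0: ok.
All examples now run through 3 states with every (state, symbol) defined. Accept strings end in {1,2}, Reject strings end in {0}; accept={1,2}.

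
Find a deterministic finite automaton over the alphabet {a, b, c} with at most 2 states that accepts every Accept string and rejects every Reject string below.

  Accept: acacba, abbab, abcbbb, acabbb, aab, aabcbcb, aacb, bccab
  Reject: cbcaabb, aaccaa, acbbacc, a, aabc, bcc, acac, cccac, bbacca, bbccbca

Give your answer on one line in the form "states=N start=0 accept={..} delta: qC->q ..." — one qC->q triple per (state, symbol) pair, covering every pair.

states=2 start=0 accept={1} delta: 0a->0 0b->1 0c->0 1a->1 1b->0 1c->0

Fold the examples into a partial DFA from state 0: repeatedly fix the first undefined (state, symbol) met by the shortest-then-alphabetical prefix, trying targets in increasing order and rejecting any under which an Accept and a Reject string meet in one state with the same remainder; add a state when all current targets are rejected. Accepting states are where Accept strings end.
a: 0a undefined. 0a->0: ok.
b: 0b undefined. 0b->0: no, abbab/a meet in 0. Open state 1: 0b->1.
c: 0c undefined. 0c->0: ok.
bb: 1b undefined. 1b->0: ok.
bc: 1c undefined. 1c->0: ok.
acacba: 1a undefined. 1a->0: no, acacba/cbcaabb meet in 0. 1a->1: ok.
All examples now run through 2 states with every (state, symbol) defined. Accept strings end in {1}, Reject strings end in {0}; accept={1}.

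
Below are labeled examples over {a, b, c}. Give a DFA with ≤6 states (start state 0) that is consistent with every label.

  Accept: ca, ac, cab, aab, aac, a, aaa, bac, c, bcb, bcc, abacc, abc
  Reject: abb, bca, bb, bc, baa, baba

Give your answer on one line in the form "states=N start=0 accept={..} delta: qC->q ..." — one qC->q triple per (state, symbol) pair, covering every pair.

states=5 start=0 accept={0,1,2,3} delta: 0a->1 0b->2 0c->0 1a->0 1b->3 1c->0 2a->3 2b->4 2c->4 3a->4 3b->4 3c->0 4a->4 4b->0 4c->0

State merging on the prefix tree: take the shortest (then alphabetical) example prefix whose next move is undefined and point that move at state 0, else 1, else 2, ...; a target is out if some Accept/Reject pair would then sit in one state with the same input left (inseparable). If every existing state is out, open a new one.
a: 0a undefined. 0a->0: no, abc/bc meet in 0 with "bc" left. Open state 1: 0a->1.
b: 0b undefined. 0b->0: no, ca/bca meet in 0 with "ca" left. 0b->1: no, ac/bc meet in 1 with "c" left. Open state 2: 0b->2.
c: 0c undefined. 0c->0: ok.
aa: 1a undefined. 1a->0: ok.
ab: 1b undefined. 1b->0: no, aab/abb meet in 2. 1b->1: no, ca/abb meet in 1. 1b->2: no, abc/bc meet in 2 with "c" left. Open state 3: 1b->3.
ac: 1c undefined. 1c->0: ok.
ba: 2a undefined. 2a->0: no, ca/baa meet in 1. 2a->1: no, ac/baa meet in 0. 2a->2: no, aab/baa meet in 2. 2a->3: ok.
bb: 2b undefined. 2b->0: no, ac/bb meet in 0. 2b->1: no, ca/bb meet in 1. 2b->2: no, aab/bb meet in 2. 2b->3: no, cab/bb meet in 3. Open state 4: 2b->4.
bc: 2c undefined. 2c->0: no, ca/bca meet in 1. 2c->1: no, ca/bc meet in 1. 2c->2: no, cab/bca meet in 3. 2c->3: no, cab/bc meet in 3. 2c->4: ok.
aba: 3a undefined. 3a->0: no, ac/baa meet in 0. 3a->1: no, ca/baa meet in 1. 3a->2: no, aab/baa meet in 2. 3a->3: no, cab/baa meet in 3. 3a->4: ok.
abb: 3b undefined. 3b->0: no, ca/baba meet in 1. 3b->1: no, ca/abb meet in 1. 3b->2: no, cab/baba meet in 3. 3b->3: no, cab/abb meet in 3. 3b->4: ok.
abc: 3c undefined. 3c->0: ok.
bca: 4a undefined. 4a->0: no, ac/bca meet in 0. 4a->1: no, ca/bca meet in 1. 4a->2: no, aab/bca meet in 2. 4a->3: no, cab/bca meet in 3. 4a->4: ok.
bcb: 4b undefined. 4b->0: ok.
bcc: 4c undefined. 4c->0: ok.
All examples now run through 5 states with every (state, symbol) defined. Accept strings end in {0,1,2,3}, Reject strings end in {4}; accept={0,1,2,3}.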